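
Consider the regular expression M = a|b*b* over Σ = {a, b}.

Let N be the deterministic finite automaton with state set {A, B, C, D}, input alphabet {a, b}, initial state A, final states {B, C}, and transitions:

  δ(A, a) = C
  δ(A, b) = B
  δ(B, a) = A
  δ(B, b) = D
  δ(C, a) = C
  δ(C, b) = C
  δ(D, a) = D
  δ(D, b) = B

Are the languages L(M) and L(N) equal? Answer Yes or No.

The empty string ε is accepted by M but rejected by N.
So L(M) ≠ L(N).

No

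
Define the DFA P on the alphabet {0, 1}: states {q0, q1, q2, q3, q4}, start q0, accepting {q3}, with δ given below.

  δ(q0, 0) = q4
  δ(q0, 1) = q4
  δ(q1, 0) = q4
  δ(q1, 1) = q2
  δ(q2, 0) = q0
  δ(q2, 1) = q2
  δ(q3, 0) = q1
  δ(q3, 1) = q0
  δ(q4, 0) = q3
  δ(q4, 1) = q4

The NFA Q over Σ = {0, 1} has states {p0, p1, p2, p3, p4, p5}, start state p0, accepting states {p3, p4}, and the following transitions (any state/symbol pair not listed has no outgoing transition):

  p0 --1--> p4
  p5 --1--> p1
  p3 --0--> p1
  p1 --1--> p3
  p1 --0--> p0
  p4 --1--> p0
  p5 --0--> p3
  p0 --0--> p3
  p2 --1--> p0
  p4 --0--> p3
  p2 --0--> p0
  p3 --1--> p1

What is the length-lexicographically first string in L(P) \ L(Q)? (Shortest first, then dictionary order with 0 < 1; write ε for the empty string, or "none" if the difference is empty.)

The string 00 is accepted by P but not by Q.
No shorter string lies in the difference, and 00 is the lexicographically first length-2 string in L(P) \ L(Q).

00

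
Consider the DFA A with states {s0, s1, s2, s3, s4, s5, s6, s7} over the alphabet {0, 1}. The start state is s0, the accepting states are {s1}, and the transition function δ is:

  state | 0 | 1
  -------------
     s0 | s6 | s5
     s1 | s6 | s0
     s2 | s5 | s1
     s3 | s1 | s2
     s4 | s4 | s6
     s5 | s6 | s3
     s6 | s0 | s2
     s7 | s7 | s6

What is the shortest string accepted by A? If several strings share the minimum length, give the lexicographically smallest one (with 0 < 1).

A breadth-first search from s0 reaches an accepting state first via the path s0 → s6 → s2 → s1 on input 011.
No string of length < 3 is accepted (BFS exhausts all shorter strings without reaching an accepting state), and 011 is the lexicographically least accepting string of length 3.

011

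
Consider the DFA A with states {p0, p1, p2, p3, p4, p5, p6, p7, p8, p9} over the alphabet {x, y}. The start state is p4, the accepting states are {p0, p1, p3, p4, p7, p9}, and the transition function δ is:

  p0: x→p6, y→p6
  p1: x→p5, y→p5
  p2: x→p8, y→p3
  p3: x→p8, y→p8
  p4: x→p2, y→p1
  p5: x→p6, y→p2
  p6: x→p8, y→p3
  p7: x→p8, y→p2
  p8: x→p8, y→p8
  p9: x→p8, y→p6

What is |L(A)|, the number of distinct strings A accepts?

7

The useful subgraph on states {p1, p2, p3, p4, p5, p6} is acyclic, so L(A) is finite; the longest accepting path visits 5 useful states, giving maximum string length 4.
Counting accepting paths from p4 by length: 1 of length 0, 1 of length 1, 1 of length 2, 4 of length 4. Total 7.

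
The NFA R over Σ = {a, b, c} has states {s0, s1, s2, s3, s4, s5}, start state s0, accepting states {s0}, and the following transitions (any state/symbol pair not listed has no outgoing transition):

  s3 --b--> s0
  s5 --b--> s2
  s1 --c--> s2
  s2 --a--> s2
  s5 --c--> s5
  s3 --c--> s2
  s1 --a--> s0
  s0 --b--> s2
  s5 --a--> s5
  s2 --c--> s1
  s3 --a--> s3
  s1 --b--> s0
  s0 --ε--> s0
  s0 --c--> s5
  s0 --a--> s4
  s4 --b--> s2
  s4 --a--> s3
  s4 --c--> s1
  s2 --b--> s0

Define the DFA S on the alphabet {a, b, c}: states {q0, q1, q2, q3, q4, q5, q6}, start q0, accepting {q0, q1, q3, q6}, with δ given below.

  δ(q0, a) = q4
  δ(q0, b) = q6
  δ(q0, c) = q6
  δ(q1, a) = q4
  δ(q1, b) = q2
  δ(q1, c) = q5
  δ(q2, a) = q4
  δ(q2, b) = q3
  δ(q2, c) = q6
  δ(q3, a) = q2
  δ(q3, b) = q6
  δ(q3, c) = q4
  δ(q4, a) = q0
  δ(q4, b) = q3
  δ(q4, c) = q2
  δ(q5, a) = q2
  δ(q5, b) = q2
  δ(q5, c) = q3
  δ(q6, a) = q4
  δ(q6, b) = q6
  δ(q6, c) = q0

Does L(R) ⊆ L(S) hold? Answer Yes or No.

No

The string aca is in L(R) but not in L(S).
So L(R) ⊄ L(S).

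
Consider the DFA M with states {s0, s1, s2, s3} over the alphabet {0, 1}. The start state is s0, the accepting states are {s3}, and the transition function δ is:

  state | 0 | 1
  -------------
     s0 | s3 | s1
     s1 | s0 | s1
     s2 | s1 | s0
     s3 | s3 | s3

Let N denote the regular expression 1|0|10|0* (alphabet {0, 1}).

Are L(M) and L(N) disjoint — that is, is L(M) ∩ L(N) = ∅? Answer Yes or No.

No

The string 0 is accepted by both M and N.
Hence L(M) ∩ L(N) ≠ ∅.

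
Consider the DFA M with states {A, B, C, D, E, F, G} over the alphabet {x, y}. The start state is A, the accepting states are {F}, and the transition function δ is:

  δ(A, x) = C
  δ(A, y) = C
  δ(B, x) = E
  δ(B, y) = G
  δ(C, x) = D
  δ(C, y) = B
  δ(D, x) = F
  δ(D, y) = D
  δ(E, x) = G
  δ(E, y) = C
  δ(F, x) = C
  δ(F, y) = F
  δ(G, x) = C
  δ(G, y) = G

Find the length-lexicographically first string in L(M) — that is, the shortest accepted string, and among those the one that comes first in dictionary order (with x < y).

xxx

A breadth-first search from A reaches an accepting state first via the path A → C → D → F on input xxx.
No string of length < 3 is accepted (BFS exhausts all shorter strings without reaching an accepting state), and xxx is the lexicographically least accepting string of length 3.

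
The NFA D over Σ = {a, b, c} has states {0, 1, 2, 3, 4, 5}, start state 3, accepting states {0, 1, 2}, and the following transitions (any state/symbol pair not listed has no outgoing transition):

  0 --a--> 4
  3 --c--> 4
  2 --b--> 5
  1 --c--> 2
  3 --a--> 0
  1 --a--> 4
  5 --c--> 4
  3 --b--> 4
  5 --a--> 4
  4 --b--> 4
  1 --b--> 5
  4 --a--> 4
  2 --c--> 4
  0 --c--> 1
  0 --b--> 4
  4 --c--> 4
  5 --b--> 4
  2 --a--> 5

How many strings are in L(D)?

The useful subgraph on states {0, 1, 2, 3} is acyclic, so L(D) is finite; the longest accepting path visits 4 useful states, giving maximum string length 3.
Counting accepting paths from 3 by length: 1 of length 1, 1 of length 2, 1 of length 3. Total 3.

3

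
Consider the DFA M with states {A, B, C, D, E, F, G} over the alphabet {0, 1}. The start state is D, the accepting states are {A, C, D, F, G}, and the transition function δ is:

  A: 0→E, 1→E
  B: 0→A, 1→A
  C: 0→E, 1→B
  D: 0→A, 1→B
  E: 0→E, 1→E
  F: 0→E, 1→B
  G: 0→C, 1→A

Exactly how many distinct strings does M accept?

4

The useful subgraph on states {A, B, D} is acyclic, so L(M) is finite; the longest accepting path visits 3 useful states, giving maximum string length 2.
Counting accepting paths from D by length: 1 of length 0, 1 of length 1, 2 of length 2. Total 4.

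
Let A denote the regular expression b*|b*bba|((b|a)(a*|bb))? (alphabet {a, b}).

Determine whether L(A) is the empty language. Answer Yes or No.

The empty string ε matches the expression, so it belongs to L(A).
Since L(A) contains at least one string, it is not empty.

No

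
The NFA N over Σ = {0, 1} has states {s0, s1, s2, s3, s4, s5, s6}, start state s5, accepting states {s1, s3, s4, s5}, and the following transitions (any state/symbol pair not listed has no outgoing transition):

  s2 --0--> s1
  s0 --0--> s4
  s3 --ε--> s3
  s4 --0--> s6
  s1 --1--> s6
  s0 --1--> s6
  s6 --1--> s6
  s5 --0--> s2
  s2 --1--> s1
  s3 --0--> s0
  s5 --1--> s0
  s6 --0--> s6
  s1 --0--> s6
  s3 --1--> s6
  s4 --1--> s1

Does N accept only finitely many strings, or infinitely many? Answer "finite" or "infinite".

The useful states (reachable from s5 and able to reach an accepting state) are {s0, s1, s2, s4, s5}.
Restricted to these states the transition graph has no cycle, so every accepting path has bounded length and L is finite.

finite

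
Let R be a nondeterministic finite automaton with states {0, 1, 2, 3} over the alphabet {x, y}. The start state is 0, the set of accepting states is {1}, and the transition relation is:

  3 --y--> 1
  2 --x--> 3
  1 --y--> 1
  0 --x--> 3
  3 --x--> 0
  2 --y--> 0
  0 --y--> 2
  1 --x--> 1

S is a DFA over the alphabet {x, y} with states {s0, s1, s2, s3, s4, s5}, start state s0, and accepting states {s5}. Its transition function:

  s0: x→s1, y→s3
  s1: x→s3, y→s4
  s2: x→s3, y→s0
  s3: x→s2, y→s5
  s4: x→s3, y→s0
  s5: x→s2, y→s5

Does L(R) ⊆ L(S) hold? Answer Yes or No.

The string xy is in L(R) but not in L(S).
So L(R) ⊄ L(S).

No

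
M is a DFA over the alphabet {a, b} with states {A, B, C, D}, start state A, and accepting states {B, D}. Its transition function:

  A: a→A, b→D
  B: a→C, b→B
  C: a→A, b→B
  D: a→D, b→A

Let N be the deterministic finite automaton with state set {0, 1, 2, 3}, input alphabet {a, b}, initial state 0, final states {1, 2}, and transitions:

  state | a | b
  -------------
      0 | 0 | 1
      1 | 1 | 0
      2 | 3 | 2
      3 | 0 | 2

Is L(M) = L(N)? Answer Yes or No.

Exploring the product automaton M × N from the start pair (A, 0), following both machines on each input symbol, reaches 2 state pairs: (A, 0), (D, 1).
M accepts in {B, D} and N accepts in {1, 2}. In every reachable pair the two components are either both accepting — (D, 1) — or both non-accepting, so no string is accepted by exactly one of the machines: L(M) \ L(N) and L(N) \ L(M) are both empty.
Hence every string is accepted by M iff it is accepted by N, and the two languages coincide.

Yes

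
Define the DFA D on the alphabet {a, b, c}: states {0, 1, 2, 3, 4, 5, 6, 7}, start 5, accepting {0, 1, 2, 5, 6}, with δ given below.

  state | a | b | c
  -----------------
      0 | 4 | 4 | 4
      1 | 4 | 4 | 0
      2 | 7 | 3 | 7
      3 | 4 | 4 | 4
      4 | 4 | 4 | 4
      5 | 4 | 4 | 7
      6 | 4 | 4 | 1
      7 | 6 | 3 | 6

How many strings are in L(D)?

7

The useful subgraph on states {0, 1, 5, 6, 7} is acyclic, so L(D) is finite; the longest accepting path visits 5 useful states, giving maximum string length 4.
Counting accepting paths from 5 by length: 1 of length 0, 2 of length 2, 2 of length 3, 2 of length 4. Total 7.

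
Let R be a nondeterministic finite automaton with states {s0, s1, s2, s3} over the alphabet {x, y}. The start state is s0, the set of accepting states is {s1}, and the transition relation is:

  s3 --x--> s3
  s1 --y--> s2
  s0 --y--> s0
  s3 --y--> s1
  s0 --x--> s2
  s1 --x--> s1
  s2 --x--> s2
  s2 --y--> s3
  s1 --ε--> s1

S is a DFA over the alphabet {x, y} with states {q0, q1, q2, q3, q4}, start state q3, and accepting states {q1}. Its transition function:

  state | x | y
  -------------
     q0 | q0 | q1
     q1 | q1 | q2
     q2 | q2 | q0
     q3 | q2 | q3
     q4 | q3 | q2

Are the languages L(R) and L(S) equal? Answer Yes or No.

Exploring the product automaton R × S from the start pair (s0, q3), following both machines on each input symbol, reaches 4 state pairs: (s0, q3), (s2, q2), (s3, q0), (s1, q1).
R accepts in {s1} and S accepts in {q1}. In every reachable pair the two components are either both accepting — (s1, q1) — or both non-accepting, so no string is accepted by exactly one of the machines: L(R) \ L(S) and L(S) \ L(R) are both empty.
Hence every string is accepted by R iff it is accepted by S, and the two languages coincide.

Yes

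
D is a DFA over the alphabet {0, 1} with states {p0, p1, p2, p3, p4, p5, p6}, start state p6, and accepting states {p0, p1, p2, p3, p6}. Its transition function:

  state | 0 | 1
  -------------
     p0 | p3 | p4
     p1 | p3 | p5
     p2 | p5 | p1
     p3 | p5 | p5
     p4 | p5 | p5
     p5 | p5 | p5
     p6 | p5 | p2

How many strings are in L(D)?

The useful subgraph on states {p1, p2, p3, p6} is acyclic, so L(D) is finite; the longest accepting path visits 4 useful states, giving maximum string length 3.
Counting accepting paths from p6 by length: 1 of length 0, 1 of length 1, 1 of length 2, 1 of length 3. Total 4.

4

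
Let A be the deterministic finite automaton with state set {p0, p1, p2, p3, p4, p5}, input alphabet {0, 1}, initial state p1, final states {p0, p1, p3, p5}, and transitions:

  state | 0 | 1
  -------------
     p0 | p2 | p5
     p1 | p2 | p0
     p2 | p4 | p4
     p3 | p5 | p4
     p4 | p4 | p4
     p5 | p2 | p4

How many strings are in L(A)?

3

The useful subgraph on states {p0, p1, p5} is acyclic, so L(A) is finite; the longest accepting path visits 3 useful states, giving maximum string length 2.
Counting accepting paths from p1 by length: 1 of length 0, 1 of length 1, 1 of length 2. Total 3.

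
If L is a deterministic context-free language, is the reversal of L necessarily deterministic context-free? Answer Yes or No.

L = {c bⁿaⁿ : n≥0} ∪ {d b²ⁿaⁿ : n≥0} is a DCFL: the first symbol tells a deterministic PDA whether to pop one or two b's per a. Its reversal Lᴿ = {aⁿbⁿ c : n≥0} ∪ {aⁿb²ⁿ d : n≥0} is not. DCFLs are closed under right quotient by regular languages, and Lᴿ/{c, d} = {aⁿbⁿ : n≥0} ∪ {aⁿb²ⁿ : n≥0} — the standard context-free language accepted by no deterministic PDA (intuitively the machine would have to commit to a b-to-a ratio before the distinguishing marker arrives; formally, a DPDA for it would have a single run on aⁿb²ⁿ, accepting after the prefix aⁿbⁿ and accepting again after n more b's; an ordinary PDA that simulates it on a's and b's and, at any moment when it is accepting, may switch to reading only a fresh letter e while feeding each e to the simulation as a b, would accept aⁱbʲeᵏ (k≥1) exactly when both aⁱbʲ and aⁱbʲ⁺ᵏ are in the language, i.e. its language intersected with the regular set a*b*e⁺ would be exactly {aⁿbⁿeⁿ : n≥1} — impossible, since context-free languages are closed under intersection with regular sets and {aⁿbⁿeⁿ} is not context-free). So Lᴿ cannot be a DCFL.

No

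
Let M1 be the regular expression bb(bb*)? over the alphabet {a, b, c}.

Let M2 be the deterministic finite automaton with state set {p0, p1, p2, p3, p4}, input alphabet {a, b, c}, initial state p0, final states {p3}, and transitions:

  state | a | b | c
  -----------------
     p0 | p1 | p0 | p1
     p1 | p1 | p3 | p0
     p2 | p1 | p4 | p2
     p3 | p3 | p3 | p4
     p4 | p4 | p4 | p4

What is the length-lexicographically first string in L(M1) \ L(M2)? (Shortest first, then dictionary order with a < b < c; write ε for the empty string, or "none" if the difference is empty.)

bb

The string bb is accepted by M1 but not by M2.
No shorter string lies in the difference, and bb is the lexicographically first length-2 string in L(M1) \ L(M2).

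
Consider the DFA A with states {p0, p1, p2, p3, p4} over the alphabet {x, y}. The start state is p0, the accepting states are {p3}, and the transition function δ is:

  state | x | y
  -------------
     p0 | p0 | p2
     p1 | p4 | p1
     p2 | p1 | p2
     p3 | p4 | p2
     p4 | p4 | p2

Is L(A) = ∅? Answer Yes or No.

Yes

The states reachable from the start state are {p0, p1, p2, p4}.
None of the accepting states {p3} is reachable, so no string is accepted and L(A) = ∅.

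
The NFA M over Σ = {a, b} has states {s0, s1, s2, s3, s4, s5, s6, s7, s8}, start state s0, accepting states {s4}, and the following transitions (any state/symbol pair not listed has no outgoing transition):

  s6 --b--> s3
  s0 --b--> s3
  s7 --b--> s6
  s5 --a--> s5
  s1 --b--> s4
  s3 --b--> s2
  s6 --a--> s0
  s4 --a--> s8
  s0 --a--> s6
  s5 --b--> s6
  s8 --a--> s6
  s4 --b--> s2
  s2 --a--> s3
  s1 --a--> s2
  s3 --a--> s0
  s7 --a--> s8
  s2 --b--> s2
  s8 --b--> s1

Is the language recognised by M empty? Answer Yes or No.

Yes

The states reachable from the start state are {s0, s2, s3, s6}.
None of the accepting states {s4} is reachable, so no string is accepted and L(M) = ∅.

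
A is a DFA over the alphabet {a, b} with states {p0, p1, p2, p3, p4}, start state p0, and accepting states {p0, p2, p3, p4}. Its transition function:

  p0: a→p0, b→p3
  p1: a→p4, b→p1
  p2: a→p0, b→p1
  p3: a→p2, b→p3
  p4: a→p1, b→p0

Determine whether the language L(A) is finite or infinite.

infinite

State p0 is reachable from the start and can reach an accepting state, and it lies on the cycle p0 → p0.
Traversing that cycle any number of times yields accepted strings of unbounded length, so the language is infinite.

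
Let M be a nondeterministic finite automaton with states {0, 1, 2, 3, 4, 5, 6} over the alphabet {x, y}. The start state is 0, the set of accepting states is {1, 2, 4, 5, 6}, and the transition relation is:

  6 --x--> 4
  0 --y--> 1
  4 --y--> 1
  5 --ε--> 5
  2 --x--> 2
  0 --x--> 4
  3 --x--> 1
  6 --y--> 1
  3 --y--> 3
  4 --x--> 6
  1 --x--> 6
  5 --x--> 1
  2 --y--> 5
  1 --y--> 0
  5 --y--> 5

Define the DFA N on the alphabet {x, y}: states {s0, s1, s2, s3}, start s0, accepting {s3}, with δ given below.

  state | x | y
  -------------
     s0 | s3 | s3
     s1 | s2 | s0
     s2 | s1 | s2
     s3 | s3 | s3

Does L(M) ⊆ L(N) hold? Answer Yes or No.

Yes

Exploring the product automaton M × N from the start pair (0, s0), following both machines on each input symbol, reaches 5 state pairs: (0, s0), (4, s3), (1, s3), (6, s3), (0, s3).
M accepts in {1, 2, 4, 5, 6} and N accepts in {s3}. The reachable pairs whose M-component is accepting are (4, s3), (1, s3), (6, s3); in each of them the N-component is accepting too, so the product for L(M) \ L(N) (M-component accepting, N-component rejecting) has no reachable accepting pair and the difference is empty.
Hence every string in L(M) is also in L(N).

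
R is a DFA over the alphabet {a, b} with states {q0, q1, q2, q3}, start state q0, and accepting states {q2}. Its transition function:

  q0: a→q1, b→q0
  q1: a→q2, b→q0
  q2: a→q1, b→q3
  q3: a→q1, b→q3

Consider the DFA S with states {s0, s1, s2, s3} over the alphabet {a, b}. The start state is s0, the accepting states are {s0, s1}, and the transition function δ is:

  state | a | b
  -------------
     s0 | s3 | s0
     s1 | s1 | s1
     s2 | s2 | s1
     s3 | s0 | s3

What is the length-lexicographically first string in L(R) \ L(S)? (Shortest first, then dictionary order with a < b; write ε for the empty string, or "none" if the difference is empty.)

abaa

The string abaa is accepted by R but not by S.
No shorter string lies in the difference, and abaa is the lexicographically first length-4 string in L(R) \ L(S).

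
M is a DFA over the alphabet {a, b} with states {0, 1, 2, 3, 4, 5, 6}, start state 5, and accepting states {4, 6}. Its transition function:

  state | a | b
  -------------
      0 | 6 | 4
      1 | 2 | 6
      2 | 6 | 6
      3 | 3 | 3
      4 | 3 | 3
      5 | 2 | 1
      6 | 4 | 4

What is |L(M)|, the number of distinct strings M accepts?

15

The useful subgraph on states {1, 2, 4, 5, 6} is acyclic, so L(M) is finite; the longest accepting path visits 5 useful states, giving maximum string length 4.
Counting accepting paths from 5 by length: 3 of length 2, 8 of length 3, 4 of length 4. Total 15.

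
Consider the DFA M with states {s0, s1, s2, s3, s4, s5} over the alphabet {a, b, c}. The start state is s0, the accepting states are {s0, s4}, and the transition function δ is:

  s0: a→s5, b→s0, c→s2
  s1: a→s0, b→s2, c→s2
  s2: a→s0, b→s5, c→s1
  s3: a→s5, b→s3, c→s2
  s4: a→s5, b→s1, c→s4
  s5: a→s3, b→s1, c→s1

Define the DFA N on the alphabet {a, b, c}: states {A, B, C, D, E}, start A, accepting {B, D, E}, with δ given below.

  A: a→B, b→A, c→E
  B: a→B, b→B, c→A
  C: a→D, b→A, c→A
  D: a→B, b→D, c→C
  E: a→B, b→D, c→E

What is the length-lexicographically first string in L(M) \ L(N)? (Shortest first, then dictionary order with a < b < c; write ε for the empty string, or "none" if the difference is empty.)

The empty string ε is accepted by M but not by N.
Since ε is the unique shortest string, it is the required witness.

ε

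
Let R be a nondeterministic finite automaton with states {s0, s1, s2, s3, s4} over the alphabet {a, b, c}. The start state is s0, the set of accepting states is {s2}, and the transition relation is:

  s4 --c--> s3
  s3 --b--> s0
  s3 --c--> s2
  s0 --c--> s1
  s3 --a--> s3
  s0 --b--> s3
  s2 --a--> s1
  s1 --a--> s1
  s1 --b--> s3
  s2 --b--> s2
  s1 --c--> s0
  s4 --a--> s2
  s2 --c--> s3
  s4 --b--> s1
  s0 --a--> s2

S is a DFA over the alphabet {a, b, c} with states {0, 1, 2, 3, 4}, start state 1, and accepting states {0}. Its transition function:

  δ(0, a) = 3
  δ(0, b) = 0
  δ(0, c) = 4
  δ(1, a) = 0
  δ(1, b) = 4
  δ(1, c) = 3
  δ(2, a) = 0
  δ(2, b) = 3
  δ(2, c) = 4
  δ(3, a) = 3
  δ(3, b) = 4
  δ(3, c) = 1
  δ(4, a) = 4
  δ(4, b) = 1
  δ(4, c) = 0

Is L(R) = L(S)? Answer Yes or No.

Yes

Exploring the product automaton R × S from the start pair (s0, 1), following both machines on each input symbol, reaches 4 state pairs: (s0, 1), (s2, 0), (s3, 4), (s1, 3).
R accepts in {s2} and S accepts in {0}. In every reachable pair the two components are either both accepting — (s2, 0) — or both non-accepting, so no string is accepted by exactly one of the machines: L(R) \ L(S) and L(S) \ L(R) are both empty.
Hence every string is accepted by R iff it is accepted by S, and the two languages coincide.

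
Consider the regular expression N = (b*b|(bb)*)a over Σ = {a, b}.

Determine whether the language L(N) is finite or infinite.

The expression contains a Kleene star applied to a subexpression that matches at least one nonempty string, so it matches strings of unbounded length.
Hence L(N) is infinite.

infinite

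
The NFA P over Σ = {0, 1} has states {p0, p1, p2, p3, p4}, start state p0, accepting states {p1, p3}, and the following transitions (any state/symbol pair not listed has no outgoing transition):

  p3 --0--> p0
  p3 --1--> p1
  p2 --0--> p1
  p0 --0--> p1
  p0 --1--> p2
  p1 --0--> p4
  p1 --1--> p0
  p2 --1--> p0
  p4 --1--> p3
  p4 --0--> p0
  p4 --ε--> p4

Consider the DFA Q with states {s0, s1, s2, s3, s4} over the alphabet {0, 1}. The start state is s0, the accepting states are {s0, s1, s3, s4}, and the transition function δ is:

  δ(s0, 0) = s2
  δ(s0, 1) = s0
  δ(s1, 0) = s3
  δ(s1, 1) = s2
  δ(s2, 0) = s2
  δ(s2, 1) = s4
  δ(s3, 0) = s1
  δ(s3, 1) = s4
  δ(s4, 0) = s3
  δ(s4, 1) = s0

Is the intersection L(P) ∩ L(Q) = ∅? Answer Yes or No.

No

The string 001 is accepted by both P and Q.
Hence L(P) ∩ L(Q) ≠ ∅.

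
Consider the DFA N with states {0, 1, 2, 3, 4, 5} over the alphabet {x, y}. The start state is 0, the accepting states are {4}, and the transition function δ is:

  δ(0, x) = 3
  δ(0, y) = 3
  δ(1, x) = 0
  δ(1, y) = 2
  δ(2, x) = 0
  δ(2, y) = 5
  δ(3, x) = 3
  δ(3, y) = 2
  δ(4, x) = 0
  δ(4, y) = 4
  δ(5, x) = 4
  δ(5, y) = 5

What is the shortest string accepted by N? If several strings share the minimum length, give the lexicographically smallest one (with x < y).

A breadth-first search from 0 reaches an accepting state first via the path 0 → 3 → 2 → 5 → 4 on input xyyx.
No string of length < 4 is accepted (BFS exhausts all shorter strings without reaching an accepting state), and xyyx is the lexicographically least accepting string of length 4.

xyyx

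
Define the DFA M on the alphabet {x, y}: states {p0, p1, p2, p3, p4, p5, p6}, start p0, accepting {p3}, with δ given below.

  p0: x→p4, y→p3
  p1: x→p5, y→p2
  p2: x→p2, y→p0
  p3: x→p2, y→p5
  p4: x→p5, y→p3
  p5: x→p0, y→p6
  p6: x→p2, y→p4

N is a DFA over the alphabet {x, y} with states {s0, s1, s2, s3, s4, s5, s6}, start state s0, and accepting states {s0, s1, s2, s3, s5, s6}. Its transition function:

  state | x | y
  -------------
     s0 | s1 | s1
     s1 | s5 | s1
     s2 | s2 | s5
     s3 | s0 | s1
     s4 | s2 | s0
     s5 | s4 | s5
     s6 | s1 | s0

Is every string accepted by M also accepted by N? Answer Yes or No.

Exploring the product automaton M × N from the start pair (p0, s0), following both machines on each input symbol, reaches 23 state pairs: (p0, s0), (p4, s1), (p3, s1), (p5, s5), (p2, s5), (p5, s1), (p0, s4), (p6, s5), (p2, s4), (p0, s5), (p6, s1), (p4, s2), (p3, s0), (p4, s5), (p2, s2), (p4, s4), (p3, s5), (p5, s2), (p2, s1), (p5, s4), (p0, s2), (p0, s1), (p6, s0).
M accepts in {p3} and N accepts in {s0, s1, s2, s3, s5, s6}. The reachable pairs whose M-component is accepting are (p3, s1), (p3, s0), (p3, s5); in each of them the N-component is accepting too, so the product for L(M) \ L(N) (M-component accepting, N-component rejecting) has no reachable accepting pair and the difference is empty.
Hence every string in L(M) is also in L(N).

Yes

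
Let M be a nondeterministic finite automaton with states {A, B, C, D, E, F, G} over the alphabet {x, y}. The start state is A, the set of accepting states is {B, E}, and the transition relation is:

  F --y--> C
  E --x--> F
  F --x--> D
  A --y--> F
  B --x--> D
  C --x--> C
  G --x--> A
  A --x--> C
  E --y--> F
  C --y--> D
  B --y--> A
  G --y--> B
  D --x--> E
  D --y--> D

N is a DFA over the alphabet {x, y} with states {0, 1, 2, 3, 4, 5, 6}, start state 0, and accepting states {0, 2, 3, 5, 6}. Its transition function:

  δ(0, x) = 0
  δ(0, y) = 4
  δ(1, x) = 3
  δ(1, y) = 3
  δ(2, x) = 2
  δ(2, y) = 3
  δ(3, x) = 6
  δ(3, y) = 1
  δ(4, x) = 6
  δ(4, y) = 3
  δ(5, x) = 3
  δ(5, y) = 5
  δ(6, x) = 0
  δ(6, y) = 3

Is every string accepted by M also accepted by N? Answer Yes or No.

Yes

Exploring the product automaton M × N from the start pair (A, 0), following both machines on each input symbol, reaches 19 state pairs: (A, 0), (C, 0), (F, 4), (D, 4), (D, 6), (C, 3), (E, 6), (D, 3), (E, 0), (C, 6), (D, 1), (F, 0), (F, 3), (E, 3), (D, 0), (C, 4), (C, 1), (F, 6), (F, 1).
M accepts in {B, E} and N accepts in {0, 2, 3, 5, 6}. The reachable pairs whose M-component is accepting are (E, 6), (E, 0), (E, 3); in each of them the N-component is accepting too, so the product for L(M) \ L(N) (M-component accepting, N-component rejecting) has no reachable accepting pair and the difference is empty.
Hence every string in L(M) is also in L(N).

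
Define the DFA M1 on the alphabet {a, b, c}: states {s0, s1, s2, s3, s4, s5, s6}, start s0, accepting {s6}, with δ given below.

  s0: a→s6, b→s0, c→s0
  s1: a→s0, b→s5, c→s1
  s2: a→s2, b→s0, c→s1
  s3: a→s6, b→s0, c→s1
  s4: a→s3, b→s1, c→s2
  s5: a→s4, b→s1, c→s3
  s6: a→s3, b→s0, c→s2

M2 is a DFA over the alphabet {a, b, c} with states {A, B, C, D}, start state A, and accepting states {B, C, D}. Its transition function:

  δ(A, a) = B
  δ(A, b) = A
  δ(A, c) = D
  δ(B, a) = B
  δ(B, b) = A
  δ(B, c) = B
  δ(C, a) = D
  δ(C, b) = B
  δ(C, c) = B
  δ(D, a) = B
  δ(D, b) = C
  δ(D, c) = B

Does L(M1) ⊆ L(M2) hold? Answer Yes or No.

Yes

Exploring the product automaton M1 × M2 from the start pair (s0, A), following both machines on each input symbol, reaches 18 state pairs: (s0, A), (s6, B), (s0, D), (s3, B), (s2, B), (s0, C), (s0, B), (s1, B), (s6, D), (s5, A), (s4, B), (s1, A), (s3, D), (s1, D), (s5, C), (s4, D), (s1, C), (s5, B).
M1 accepts in {s6} and M2 accepts in {B, C, D}. The reachable pairs whose M1-component is accepting are (s6, B), (s6, D); in each of them the M2-component is accepting too, so the product for L(M1) \ L(M2) (M1-component accepting, M2-component rejecting) has no reachable accepting pair and the difference is empty.
Hence every string in L(M1) is also in L(M2).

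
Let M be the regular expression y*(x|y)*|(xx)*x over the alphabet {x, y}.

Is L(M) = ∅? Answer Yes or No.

No

The empty string ε matches the expression, so it belongs to L(M).
Since L(M) contains at least one string, it is not empty.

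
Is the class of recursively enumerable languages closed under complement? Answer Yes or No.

If both L and its complement were r.e., running the two recognisers in parallel would decide L, so L would be recursive; but there are r.e. languages that are not recursive (e.g. the halting problem), and their complements are therefore not r.e.

No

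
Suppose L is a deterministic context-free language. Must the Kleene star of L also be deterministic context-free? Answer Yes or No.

No

L = {c aⁿbⁿ : n≥0} ∪ {cc aⁿb²ⁿ : n≥0} is a DCFL (the number of leading c's fixes which ratio the DPDA checks), but L* is not. Every word of L starts with c, so in a factorisation of the string cc aⁱbʲ (i≥1) into words of L each factor begins at one of the two c's: either the whole string is a single word of L (forcing j = 2i), or it splits as c · (c aⁱbʲ) with c ∈ L (take n = 0) and c aⁱbʲ ∈ L (forcing j = i). Thus L* ∩ cca⁺b* = {cc aⁿbⁿ : n≥1} ∪ {cc aⁿb²ⁿ : n≥1}. A DPDA for L* would give one for this intersection with a regular set, and, started from its configuration after reading cc, one for {aⁿbⁿ : n≥1} ∪ {aⁿb²ⁿ : n≥1}, which no deterministic PDA accepts (a DPDA for it would have a single run on aⁿb²ⁿ, accepting after the prefix aⁿbⁿ and accepting again after n more b's; an ordinary PDA that simulates it on a's and b's and, at any moment when it is accepting, may switch to reading only a fresh letter d while feeding each d to the simulation as a b, would accept aⁱbʲdᵏ (k≥1) exactly when both aⁱbʲ and aⁱbʲ⁺ᵏ are in the language, i.e. its language intersected with the regular set a*b*d⁺ would be exactly {aⁿbⁿdⁿ : n≥1} — impossible, since context-free languages are closed under intersection with regular sets and {aⁿbⁿdⁿ} is not context-free). So L* is not a DCFL.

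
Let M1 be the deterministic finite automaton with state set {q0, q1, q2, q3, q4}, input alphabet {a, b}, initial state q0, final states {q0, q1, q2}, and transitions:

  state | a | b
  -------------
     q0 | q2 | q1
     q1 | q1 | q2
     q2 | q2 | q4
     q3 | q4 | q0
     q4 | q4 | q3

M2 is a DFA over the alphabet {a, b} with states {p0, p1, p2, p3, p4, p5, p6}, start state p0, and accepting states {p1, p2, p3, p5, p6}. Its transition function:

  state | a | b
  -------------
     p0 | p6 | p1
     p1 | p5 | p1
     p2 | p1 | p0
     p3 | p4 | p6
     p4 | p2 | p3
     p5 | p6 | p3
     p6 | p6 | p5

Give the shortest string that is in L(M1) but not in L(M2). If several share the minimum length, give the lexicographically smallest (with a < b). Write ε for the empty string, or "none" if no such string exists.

The empty string ε is accepted by M1 but not by M2.
Since ε is the unique shortest string, it is the required witness.

ε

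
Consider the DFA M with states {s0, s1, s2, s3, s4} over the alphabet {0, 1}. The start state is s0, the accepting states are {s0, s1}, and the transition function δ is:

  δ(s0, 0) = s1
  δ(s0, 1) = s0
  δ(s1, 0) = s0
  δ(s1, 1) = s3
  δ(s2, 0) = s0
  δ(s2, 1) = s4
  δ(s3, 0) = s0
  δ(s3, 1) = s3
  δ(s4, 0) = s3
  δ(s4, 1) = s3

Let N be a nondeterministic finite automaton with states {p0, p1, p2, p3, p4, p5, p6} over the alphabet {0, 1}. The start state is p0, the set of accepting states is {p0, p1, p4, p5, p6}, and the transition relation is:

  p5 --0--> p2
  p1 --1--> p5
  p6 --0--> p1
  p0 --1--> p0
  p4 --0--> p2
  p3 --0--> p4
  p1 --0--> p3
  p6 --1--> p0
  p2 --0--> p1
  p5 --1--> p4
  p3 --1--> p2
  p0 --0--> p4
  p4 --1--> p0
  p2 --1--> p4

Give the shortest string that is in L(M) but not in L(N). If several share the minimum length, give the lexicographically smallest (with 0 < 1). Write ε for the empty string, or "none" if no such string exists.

The string 00 is accepted by M but not by N.
No shorter string lies in the difference, and 00 is the lexicographically first length-2 string in L(M) \ L(N).

00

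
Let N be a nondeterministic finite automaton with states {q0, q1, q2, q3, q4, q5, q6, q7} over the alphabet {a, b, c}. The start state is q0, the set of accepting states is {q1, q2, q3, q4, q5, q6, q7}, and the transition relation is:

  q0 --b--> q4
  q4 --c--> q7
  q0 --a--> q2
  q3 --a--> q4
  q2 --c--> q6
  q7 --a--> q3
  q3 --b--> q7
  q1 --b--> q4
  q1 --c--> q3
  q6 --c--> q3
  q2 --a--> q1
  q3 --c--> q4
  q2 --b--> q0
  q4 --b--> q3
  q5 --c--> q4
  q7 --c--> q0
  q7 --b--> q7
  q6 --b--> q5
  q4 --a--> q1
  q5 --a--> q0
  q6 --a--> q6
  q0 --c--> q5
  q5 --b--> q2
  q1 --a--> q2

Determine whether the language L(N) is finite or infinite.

infinite

State q0 is reachable from the start and can reach an accepting state, and it lies on the cycle q0 → q2 → q0.
Traversing that cycle any number of times yields accepted strings of unbounded length, so the language is infinite.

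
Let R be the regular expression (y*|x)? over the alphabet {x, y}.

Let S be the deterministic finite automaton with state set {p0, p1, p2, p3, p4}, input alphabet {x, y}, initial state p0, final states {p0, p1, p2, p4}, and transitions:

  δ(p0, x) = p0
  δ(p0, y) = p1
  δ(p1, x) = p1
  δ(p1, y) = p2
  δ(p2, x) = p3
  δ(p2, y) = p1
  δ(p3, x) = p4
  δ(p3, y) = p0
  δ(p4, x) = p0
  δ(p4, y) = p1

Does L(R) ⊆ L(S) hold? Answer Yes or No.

Converting the expression R to a DFA (subset construction, then merging equivalent states) gives the minimal DFA with states {r0, r1, r2, r3}, start state r0, accepting states {r0, r1, r2} and transitions r0: x→r1, y→r2; r1: x→r3, y→r3; r2: x→r3, y→r2; r3: x→r3, y→r3.
Exploring the product automaton R × S from the start pair (r0, p0), following both machines on each input symbol, reaches 9 state pairs: (r0, p0), (r1, p0), (r2, p1), (r3, p0), (r3, p1), (r2, p2), (r3, p2), (r3, p3), (r3, p4).
R accepts in {r0, r1, r2} and S accepts in {p0, p1, p2, p4}. The reachable pairs whose R-component is accepting are (r0, p0), (r1, p0), (r2, p1), (r2, p2); in each of them the S-component is accepting too, so the product for L(R) \ L(S) (R-component accepting, S-component rejecting) has no reachable accepting pair and the difference is empty.
Hence every string in L(R) is also in L(S).

Yes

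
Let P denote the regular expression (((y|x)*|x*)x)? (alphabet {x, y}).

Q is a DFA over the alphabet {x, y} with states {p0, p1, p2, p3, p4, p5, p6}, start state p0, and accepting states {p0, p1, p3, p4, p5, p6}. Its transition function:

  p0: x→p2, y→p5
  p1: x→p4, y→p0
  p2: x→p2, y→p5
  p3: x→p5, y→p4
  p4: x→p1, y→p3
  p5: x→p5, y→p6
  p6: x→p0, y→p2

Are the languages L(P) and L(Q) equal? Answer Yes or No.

The string x is accepted by P but rejected by Q.
So L(P) ≠ L(Q).

No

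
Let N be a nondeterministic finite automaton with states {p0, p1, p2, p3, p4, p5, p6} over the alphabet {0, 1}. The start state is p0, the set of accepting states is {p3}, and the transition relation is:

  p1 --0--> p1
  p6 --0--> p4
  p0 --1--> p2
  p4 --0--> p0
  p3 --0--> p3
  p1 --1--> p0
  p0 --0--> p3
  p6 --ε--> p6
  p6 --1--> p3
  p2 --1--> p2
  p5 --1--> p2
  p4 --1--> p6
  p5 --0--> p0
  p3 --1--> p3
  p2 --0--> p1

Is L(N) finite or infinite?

infinite

State p0 is reachable from the start and can reach an accepting state, and it lies on the cycle p0 → p2 → p1 → p0.
Traversing that cycle any number of times yields accepted strings of unbounded length, so the language is infinite.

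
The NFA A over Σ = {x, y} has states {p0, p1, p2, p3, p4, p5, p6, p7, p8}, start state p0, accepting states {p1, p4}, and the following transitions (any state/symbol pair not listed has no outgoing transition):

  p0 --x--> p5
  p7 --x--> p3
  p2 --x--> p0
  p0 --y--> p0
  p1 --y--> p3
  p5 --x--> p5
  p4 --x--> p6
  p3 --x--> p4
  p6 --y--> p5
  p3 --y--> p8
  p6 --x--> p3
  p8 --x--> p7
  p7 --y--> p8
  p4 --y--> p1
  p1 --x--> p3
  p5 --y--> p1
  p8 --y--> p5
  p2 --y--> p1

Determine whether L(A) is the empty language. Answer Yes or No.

The string xy is accepted: the run p0 → p5 → p1 ends in the accepting state p1.
Since at least one string is accepted, L(A) is not empty.

No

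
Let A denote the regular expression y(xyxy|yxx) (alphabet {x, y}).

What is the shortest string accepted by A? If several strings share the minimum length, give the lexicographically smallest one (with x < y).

yyxx

By inspection of the expression, no string of length less than 4 matches, and yyxx is the lexicographically first match of length 4.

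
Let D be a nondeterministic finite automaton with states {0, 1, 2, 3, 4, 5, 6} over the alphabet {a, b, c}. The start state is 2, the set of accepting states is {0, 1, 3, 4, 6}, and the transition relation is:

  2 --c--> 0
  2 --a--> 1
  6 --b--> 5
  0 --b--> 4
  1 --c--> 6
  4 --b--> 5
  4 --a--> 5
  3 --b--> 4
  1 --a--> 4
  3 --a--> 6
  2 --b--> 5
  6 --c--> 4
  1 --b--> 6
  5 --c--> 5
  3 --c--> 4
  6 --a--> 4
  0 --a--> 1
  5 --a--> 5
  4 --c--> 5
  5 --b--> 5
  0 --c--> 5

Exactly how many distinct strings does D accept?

18

The useful subgraph on states {0, 1, 2, 4, 6} is acyclic, so L(D) is finite; the longest accepting path visits 5 useful states, giving maximum string length 4.
Counting accepting paths from 2 by length: 2 of length 1, 5 of length 2, 7 of length 3, 4 of length 4. Total 18.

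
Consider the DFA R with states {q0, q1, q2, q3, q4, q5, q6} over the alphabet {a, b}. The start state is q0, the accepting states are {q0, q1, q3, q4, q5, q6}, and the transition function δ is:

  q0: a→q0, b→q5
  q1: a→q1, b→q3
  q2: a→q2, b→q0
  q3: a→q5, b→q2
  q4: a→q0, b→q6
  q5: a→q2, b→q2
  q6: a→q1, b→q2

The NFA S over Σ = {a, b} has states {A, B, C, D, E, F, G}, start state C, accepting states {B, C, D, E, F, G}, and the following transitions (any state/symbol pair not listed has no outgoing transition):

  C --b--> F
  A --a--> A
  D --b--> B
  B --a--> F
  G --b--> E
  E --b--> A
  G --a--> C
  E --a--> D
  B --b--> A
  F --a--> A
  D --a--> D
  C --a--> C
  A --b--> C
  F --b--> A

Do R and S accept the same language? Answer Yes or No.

Exploring the product automaton R × S from the start pair (q0, C), following both machines on each input symbol, reaches 3 state pairs: (q0, C), (q5, F), (q2, A).
R accepts in {q0, q1, q3, q4, q5, q6} and S accepts in {B, C, D, E, F, G}. In every reachable pair the two components are either both accepting — (q0, C), (q5, F) — or both non-accepting, so no string is accepted by exactly one of the machines: L(R) \ L(S) and L(S) \ L(R) are both empty.
Hence every string is accepted by R iff it is accepted by S, and the two languages coincide.

Yes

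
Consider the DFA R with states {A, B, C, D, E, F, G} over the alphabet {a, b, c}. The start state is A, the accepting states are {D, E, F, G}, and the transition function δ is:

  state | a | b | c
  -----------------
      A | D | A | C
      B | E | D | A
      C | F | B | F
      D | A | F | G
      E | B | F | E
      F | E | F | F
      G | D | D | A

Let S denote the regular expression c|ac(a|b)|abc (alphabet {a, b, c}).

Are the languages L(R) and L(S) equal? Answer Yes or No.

The string a is accepted by R but rejected by S.
So L(R) ≠ L(S).

No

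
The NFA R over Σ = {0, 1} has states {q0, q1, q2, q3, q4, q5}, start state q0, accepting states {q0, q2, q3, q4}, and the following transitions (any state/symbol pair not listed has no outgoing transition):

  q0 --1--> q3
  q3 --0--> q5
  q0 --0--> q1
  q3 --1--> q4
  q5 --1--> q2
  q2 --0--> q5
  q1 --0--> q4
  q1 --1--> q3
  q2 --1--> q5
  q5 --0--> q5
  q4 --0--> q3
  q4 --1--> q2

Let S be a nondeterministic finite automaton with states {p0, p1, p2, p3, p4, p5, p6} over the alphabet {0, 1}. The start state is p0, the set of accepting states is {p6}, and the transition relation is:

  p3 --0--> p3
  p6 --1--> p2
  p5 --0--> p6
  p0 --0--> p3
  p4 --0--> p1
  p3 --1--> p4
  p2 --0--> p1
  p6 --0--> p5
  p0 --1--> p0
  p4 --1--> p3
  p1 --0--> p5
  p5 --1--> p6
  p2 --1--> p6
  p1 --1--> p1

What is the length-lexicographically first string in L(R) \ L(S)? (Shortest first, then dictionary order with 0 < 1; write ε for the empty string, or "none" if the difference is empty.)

The empty string ε is accepted by R but not by S.
Since ε is the unique shortest string, it is the required witness.

ε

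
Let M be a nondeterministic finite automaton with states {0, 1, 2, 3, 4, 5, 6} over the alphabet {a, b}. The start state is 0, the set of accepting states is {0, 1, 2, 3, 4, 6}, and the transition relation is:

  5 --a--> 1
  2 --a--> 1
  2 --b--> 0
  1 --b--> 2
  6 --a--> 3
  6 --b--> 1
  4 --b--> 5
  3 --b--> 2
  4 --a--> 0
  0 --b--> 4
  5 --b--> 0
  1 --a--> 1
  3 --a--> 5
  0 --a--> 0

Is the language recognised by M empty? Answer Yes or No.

The empty string ε is accepted: the run 0 ends in the accepting state 0.
Since at least one string is accepted, L(M) is not empty.

No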